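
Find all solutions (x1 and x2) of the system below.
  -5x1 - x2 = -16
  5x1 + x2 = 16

infinitely many solutions

Row-reduce:
R1 ← R1 / (-5).
R2 ← R2 − 5·R1.
Rank is 1 with 2 unknowns, leaving x2 free.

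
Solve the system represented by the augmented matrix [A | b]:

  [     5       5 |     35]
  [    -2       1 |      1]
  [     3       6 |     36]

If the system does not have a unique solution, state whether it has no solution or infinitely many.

x_1 = 2, x_2 = 5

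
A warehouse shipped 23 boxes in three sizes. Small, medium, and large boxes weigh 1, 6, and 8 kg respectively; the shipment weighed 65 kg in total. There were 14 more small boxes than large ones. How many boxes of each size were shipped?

small boxes: 15, medium boxes: 7, large boxes: 1

Let s = small boxes, m = medium boxes, l = large boxes.
  s + m + l = 23
  s + 6m + 8l = 65
  s - l = 14
Row-reduce the augmented matrix:
R2 ← R2 − 1·R1.
R3 ← R3 − 1·R1.
R2 ← R2 / (5).
R1 ← R1 − 1·R2.
R3 ← R3 + 1·R2.
R3 ← R3 / (-3/5).
R1 ← R1 + 2/5·R3.
R2 ← R2 − 7/5·R3.
Reading off the reduced rows gives s = 15, m = 7, l = 1.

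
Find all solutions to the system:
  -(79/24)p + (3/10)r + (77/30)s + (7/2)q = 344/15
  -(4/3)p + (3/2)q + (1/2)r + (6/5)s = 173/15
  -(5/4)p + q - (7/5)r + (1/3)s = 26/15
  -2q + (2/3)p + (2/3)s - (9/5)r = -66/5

no solution

Row-reduce:
R1 ← R1 / (-79/24).
R2 ← R2 + 4/3·R1.
R3 ← R3 + 5/4·R1.
R4 ← R4 − 2/3·R1.
R2 ← R2 / (13/158).
R1 ← R1 + 84/79·R2.
R3 ← R3 + 26/79·R2.
R4 ← R4 + 102/79·R2.
Swap R3 and R4.
R3 ← R3 / (21/5).
R1 ← R1 − 24/5·R3.
R2 ← R2 − 23/5·R3.
Row 4 reduces to 0 = 2, a contradiction. The system is inconsistent.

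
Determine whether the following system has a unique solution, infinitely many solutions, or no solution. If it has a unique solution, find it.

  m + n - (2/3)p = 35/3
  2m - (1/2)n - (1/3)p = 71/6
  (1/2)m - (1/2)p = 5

m = 6, n = 3, p = -4

Row-reduce the augmented matrix:
R2 ← R2 − 2·R1.
R3 ← R3 − 1/2·R1.
R2 ← R2 / (-5/2).
R1 ← R1 − 1·R2.
R3 ← R3 + 1/2·R2.
R3 ← R3 / (-11/30).
R1 ← R1 + 4/15·R3.
R2 ← R2 + 2/5·R3.
Reading off the reduced rows gives m = 6, n = 3, p = -4.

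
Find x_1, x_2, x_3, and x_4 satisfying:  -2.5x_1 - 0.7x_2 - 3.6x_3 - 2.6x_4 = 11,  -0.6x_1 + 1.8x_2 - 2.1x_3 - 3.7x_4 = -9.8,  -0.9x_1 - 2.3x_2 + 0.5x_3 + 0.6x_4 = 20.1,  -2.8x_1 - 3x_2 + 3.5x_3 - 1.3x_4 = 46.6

x_1 = -6, x_2 = -6, x_3 = 3, x_4 = -1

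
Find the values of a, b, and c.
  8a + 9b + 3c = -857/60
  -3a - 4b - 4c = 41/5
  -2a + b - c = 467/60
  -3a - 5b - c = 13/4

a = -8/3, b = 6/5, c = -5/4

Row-reduce the augmented matrix:
R1 ← R1 / (8).
R2 ← R2 + 3·R1.
R3 ← R3 + 2·R1.
R4 ← R4 + 3·R1.
R2 ← R2 / (-5/8).
R1 ← R1 − 9/8·R2.
R3 ← R3 − 13/4·R2.
R4 ← R4 + 13/8·R2.
R3 ← R3 / (-76/5).
R1 ← R1 + 24/5·R3.
R2 ← R2 − 23/5·R3.
R4 ← R4 − 38/5·R3.
R4 reduces to 0 = 0, so the extra equation is consistent.
Reading off the reduced rows gives a = -8/3, b = 6/5, c = -5/4.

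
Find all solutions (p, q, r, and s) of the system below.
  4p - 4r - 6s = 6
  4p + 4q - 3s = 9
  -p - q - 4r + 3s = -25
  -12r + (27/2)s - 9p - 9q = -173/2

Row-reduce:
R1 ← R1 / (4).
R2 ← R2 − 4·R1.
R3 ← R3 + 1·R1.
R4 ← R4 + 9·R1.
R2 ← R2 / (4).
R3 ← R3 + 1·R2.
R4 ← R4 + 9·R2.
R3 ← R3 / (-4).
R1 ← R1 + 1·R3.
R2 ← R2 − 1·R3.
R4 ← R4 + 12·R3.
Row 4 reduces to 0 = 2, a contradiction. The system is inconsistent.

no solution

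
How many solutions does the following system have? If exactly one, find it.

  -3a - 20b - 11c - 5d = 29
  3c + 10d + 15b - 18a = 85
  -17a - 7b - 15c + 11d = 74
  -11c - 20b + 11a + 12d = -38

a = -6, b = -3, c = 4, d = 1

Row-reduce the augmented matrix:
R1 ← R1 / (-3).
R2 ← R2 + 18·R1.
R3 ← R3 + 17·R1.
R4 ← R4 − 11·R1.
R2 ← R2 / (135).
R1 ← R1 − 20/3·R2.
R3 ← R3 − 319/3·R2.
R4 ← R4 + 280/3·R2.
R3 ← R3 / (-947/135).
R1 ← R1 − 7/27·R3.
R2 ← R2 − 23/45·R3.
R4 ← R4 + 98/27·R3.
R4 ← R4 / (49067/2841).
R1 ← R1 + 55/2841·R4.
R2 ← R2 − 2462/2841·R4.
R3 ← R3 + 3170/2841·R4.
Reading off the reduced rows gives a = -6, b = -3, c = 4, d = 1.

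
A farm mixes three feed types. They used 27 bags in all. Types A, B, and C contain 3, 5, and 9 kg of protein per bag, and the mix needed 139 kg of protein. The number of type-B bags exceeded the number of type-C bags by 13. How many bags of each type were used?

Let a = type-A bags, b = type-B bags, c = type-C bags.
  a + b + c = 27
  5b + 9c + 3a = 139
  b - c = 13
Row-reduce the augmented matrix:
R2 ← R2 − 3·R1.
R2 ← R2 / (2).
R1 ← R1 − 1·R2.
R3 ← R3 − 1·R2.
R3 ← R3 / (-4).
R1 ← R1 + 2·R3.
R2 ← R2 − 3·R3.
Reading off the reduced rows gives a = 6, b = 17, c = 4.

type-A bags: 6, type-B bags: 17, type-C bags: 4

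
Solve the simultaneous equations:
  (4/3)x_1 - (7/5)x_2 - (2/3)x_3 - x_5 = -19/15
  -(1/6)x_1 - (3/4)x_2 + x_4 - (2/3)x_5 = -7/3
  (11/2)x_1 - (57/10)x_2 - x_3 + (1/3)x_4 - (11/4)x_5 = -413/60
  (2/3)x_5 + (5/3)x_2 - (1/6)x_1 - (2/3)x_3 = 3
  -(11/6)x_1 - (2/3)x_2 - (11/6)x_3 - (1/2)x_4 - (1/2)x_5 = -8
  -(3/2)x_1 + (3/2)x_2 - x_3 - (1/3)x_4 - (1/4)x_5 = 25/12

no solution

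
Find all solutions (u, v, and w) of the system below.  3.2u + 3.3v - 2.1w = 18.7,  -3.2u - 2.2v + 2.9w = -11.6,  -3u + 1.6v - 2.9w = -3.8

Row-reduce the augmented matrix:
R1 ← R1 / (16/5).
R2 ← R2 + 16/5·R1.
R3 ← R3 + 3·R1.
R2 ← R2 / (11/10).
R1 ← R1 − 33/32·R2.
R3 ← R3 − 751/160·R2.
R3 ← R3 / (-14577/1760).
R1 ← R1 + 45/32·R3.
R2 ← R2 − 8/11·R3.
Reading off the reduced rows gives u = 2, v = 5, w = 2.

u = 2, v = 5, w = 2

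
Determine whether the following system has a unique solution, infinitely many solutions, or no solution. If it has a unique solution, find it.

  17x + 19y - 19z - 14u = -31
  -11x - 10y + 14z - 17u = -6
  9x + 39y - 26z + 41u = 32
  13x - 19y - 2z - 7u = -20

Row-reduce:
R1 ← R1 / (17).
R2 ← R2 + 11·R1.
R3 ← R3 − 9·R1.
R4 ← R4 − 13·R1.
R2 ← R2 / (39/17).
R1 ← R1 − 19/17·R2.
R3 ← R3 − 492/17·R2.
R4 ← R4 + 570/17·R2.
R3 ← R3 / (-487/13).
R1 ← R1 + 76/39·R3.
R2 ← R2 − 29/39·R3.
R4 ← R4 − 487/13·R3.
Rank is 3 with 4 unknowns, leaving u free.

infinitely many solutions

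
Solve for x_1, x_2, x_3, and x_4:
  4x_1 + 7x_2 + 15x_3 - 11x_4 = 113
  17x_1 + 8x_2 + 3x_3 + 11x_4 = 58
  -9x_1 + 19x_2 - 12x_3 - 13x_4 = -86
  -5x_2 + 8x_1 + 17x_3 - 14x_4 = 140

x_1 = 3, x_2 = 0, x_3 = 6, x_4 = -1

Row-reduce the augmented matrix:
R1 ← R1 / (4).
R2 ← R2 − 17·R1.
R3 ← R3 + 9·R1.
R4 ← R4 − 8·R1.
R2 ← R2 / (-87/4).
R1 ← R1 − 7/4·R2.
R3 ← R3 − 139/4·R2.
R4 ← R4 + 19·R2.
R3 ← R3 / (-2184/29).
R1 ← R1 + 33/29·R3.
R2 ← R2 − 81/29·R3.
R4 ← R4 − 1162/29·R3.
R4 ← R4 / (-699/52).
R1 ← R1 − 781/728·R4.
R2 ← R2 + 461/728·R4.
R3 ← R3 + 527/728·R4.
Reading off the reduced rows gives x_1 = 3, x_2 = 0, x_3 = 6, x_4 = -1.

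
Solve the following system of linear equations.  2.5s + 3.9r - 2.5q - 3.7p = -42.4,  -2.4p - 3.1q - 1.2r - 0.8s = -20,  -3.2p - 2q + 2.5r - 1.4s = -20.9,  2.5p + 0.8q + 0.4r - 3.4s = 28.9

p = 5, q = 4, r = -1, s = -4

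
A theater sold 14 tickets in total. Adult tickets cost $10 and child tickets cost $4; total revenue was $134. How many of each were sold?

Let a = adult tickets, c = child tickets.
  a + c = 14
  10a + 4c = 134
Row-reduce the augmented matrix:
R2 ← R2 − 10·R1.
R2 ← R2 / (-6).
R1 ← R1 − 1·R2.
Reading off the reduced rows gives a = 13, c = 1.

adult tickets: 13, child tickets: 1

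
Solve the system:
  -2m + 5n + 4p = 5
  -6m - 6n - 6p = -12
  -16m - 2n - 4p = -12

no solution

Row-reduce:
R1 ← R1 / (-2).
R2 ← R2 + 6·R1.
R3 ← R3 + 16·R1.
R2 ← R2 / (-21).
R1 ← R1 + 5/2·R2.
R3 ← R3 + 42·R2.
Row 3 reduces to 0 = 2, a contradiction. The system is inconsistent.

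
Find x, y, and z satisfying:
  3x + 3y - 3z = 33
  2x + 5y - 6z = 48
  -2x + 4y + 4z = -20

x = 4, y = 2, z = -5

Row-reduce the augmented matrix:
R1 ← R1 / (3).
R2 ← R2 − 2·R1.
R3 ← R3 + 2·R1.
R2 ← R2 / (3).
R1 ← R1 − 1·R2.
R3 ← R3 − 6·R2.
R3 ← R3 / (10).
R1 ← R1 − 1/3·R3.
R2 ← R2 + 4/3·R3.
Reading off the reduced rows gives x = 4, y = 2, z = -5.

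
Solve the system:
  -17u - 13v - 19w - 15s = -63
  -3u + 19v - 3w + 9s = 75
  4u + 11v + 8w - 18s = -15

infinitely many solutions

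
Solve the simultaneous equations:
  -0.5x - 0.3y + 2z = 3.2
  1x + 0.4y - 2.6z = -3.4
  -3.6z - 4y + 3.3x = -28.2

Row-reduce the augmented matrix:
R1 ← R1 / (-1/2).
R2 ← R2 − 1·R1.
R3 ← R3 − 33/10·R1.
R2 ← R2 / (-1/5).
R1 ← R1 − 3/5·R2.
R3 ← R3 + 299/50·R2.
R3 ← R3 / (-1613/50).
R1 ← R1 − 1/5·R3.
R2 ← R2 + 7·R3.
Reading off the reduced rows gives x = 2, y = 6, z = 3.

x = 2, y = 6, z = 3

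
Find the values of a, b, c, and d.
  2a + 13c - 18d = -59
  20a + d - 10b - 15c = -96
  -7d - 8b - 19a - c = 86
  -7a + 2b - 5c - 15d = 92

a = -6, b = 5, c = -5, d = -1

Row-reduce the augmented matrix:
R1 ← R1 / (2).
R2 ← R2 − 20·R1.
R3 ← R3 + 19·R1.
R4 ← R4 + 7·R1.
R2 ← R2 / (-10).
R3 ← R3 + 8·R2.
R4 ← R4 − 2·R2.
R3 ← R3 / (477/2).
R1 ← R1 − 13/2·R3.
R2 ← R2 − 29/2·R3.
R4 ← R4 − 23/2·R3.
R4 ← R4 / (-20857/795).
R1 ← R1 + 161/795·R4.
R2 ← R2 − 485/318·R4.
R3 ← R3 + 1076/795·R4.
Reading off the reduced rows gives a = -6, b = 5, c = -5, d = -1.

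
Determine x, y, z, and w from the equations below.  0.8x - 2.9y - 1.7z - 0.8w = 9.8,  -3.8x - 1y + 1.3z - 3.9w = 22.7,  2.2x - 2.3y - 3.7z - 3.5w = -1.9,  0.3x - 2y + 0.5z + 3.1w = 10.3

Row-reduce the augmented matrix:
R1 ← R1 / (4/5).
R2 ← R2 + 19/5·R1.
R3 ← R3 − 11/5·R1.
R4 ← R4 − 3/10·R1.
R2 ← R2 / (-591/40).
R1 ← R1 + 29/8·R2.
R3 ← R3 − 227/40·R2.
R4 ← R4 + 73/80·R2.
R3 ← R3 / (-9617/5910).
R1 ← R1 + 547/1182·R3.
R2 ← R2 − 271/591·R3.
R4 ← R4 − 18391/11820·R3.
R4 ← R4 / (-37579/192340).
R1 ← R1 − 40391/19234·R4.
R2 ← R2 + 6526/9617·R4.
R3 ← R3 − 25162/9617·R4.
Reading off the reduced rows gives x = -2, y = -6, z = 4, w = -1.

x = -2, y = -6, z = 4, w = -1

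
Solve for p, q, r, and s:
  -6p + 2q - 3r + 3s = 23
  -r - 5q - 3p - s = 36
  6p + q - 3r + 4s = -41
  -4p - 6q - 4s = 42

p = -6, q = -5, r = 4, s = 3

Row-reduce the augmented matrix:
R1 ← R1 / (-6).
R2 ← R2 + 3·R1.
R3 ← R3 − 6·R1.
R4 ← R4 + 4·R1.
R2 ← R2 / (-6).
R1 ← R1 + 1/3·R2.
R3 ← R3 − 3·R2.
R4 ← R4 + 22/3·R2.
R3 ← R3 / (-23/4).
R1 ← R1 − 17/36·R3.
R2 ← R2 + 1/12·R3.
R4 ← R4 − 25/18·R3.
R4 ← R4 / (-14/9).
R1 ← R1 − 1/9·R4.
R2 ← R2 − 1/3·R4.
R3 ← R3 + 1·R4.
Reading off the reduced rows gives p = -6, q = -5, r = 4, s = 3.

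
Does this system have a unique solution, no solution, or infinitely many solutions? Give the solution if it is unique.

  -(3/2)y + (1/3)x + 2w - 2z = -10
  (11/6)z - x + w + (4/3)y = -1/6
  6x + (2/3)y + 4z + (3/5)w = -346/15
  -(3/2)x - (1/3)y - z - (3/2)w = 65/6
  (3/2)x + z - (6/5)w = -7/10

Row-reduce the augmented matrix:
R1 ← R1 / (1/3).
R2 ← R2 + 1·R1.
R3 ← R3 − 6·R1.
R4 ← R4 + 3/2·R1.
R5 ← R5 − 3/2·R1.
R2 ← R2 / (-19/6).
R1 ← R1 + 9/2·R2.
R3 ← R3 − 83/3·R2.
R4 ← R4 + 85/12·R2.
R5 ← R5 − 27/4·R2.
R3 ← R3 / (205/57).
R1 ← R1 + 3/38·R3.
R2 ← R2 − 25/19·R3.
R4 ← R4 + 155/228·R3.
R5 ← R5 − 85/76·R3.
R4 ← R4 / (-2697/820).
R1 ← R1 + 6933/2050·R4.
R2 ← R2 + 477/41·R4.
R3 ← R3 − 7341/1025·R4.
R5 ← R5 + 2697/820·R4.
R5 reduces to 0 = 0, so the extra equation is consistent.
Reading off the reduced rows gives x = -3, y = 2, z = -1, w = -4.

x = -3, y = 2, z = -1, w = -4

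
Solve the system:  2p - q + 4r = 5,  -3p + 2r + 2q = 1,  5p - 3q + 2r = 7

no solution

Row-reduce:
R1 ← R1 / (2).
R2 ← R2 + 3·R1.
R3 ← R3 − 5·R1.
R2 ← R2 / (1/2).
R1 ← R1 + 1/2·R2.
R3 ← R3 + 1/2·R2.
Row 3 reduces to 0 = 3, a contradiction. The system is inconsistent.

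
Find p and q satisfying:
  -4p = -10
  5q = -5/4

p = 5/2, q = -1/4

Row-reduce the augmented matrix:
R1 ← R1 / (-4).
R2 ← R2 / (5).
Reading off the reduced rows gives p = 5/2, q = -1/4.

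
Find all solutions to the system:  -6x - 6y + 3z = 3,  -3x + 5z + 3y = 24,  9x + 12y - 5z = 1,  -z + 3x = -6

Row-reduce:
R1 ← R1 / (-6).
R2 ← R2 + 3·R1.
R3 ← R3 − 9·R1.
R4 ← R4 − 3·R1.
R2 ← R2 / (6).
R1 ← R1 − 1·R2.
R3 ← R3 − 3·R2.
R4 ← R4 + 3·R2.
R3 ← R3 / (-9/4).
R1 ← R1 + 13/12·R3.
R2 ← R2 − 7/12·R3.
R4 ← R4 − 9/4·R3.
Row 4 reduces to 0 = 1, a contradiction. The system is inconsistent.

no solution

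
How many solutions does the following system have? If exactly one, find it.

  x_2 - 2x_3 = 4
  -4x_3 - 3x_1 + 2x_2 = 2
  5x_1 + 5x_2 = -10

x_1 = 2, x_2 = -4, x_3 = -4

Row-reduce the augmented matrix:
Swap R1 and R2.
R1 ← R1 / (-3).
R3 ← R3 − 5·R1.
R1 ← R1 + 2/3·R2.
R3 ← R3 − 25/3·R2.
R3 ← R3 / (10).
R2 ← R2 + 2·R3.
Reading off the reduced rows gives x_1 = 2, x_2 = -4, x_3 = -4.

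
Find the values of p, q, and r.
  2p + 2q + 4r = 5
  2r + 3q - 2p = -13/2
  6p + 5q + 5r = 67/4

p = 3, q = 0, r = -1/4

Row-reduce the augmented matrix:
R1 ← R1 / (2).
R2 ← R2 + 2·R1.
R3 ← R3 − 6·R1.
R2 ← R2 / (5).
R1 ← R1 − 1·R2.
R3 ← R3 + 1·R2.
R3 ← R3 / (-29/5).
R1 ← R1 − 4/5·R3.
R2 ← R2 − 6/5·R3.
Reading off the reduced rows gives p = 3, q = 0, r = -1/4.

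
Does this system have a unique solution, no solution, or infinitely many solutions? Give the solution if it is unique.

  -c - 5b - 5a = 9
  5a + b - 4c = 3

infinitely many solutions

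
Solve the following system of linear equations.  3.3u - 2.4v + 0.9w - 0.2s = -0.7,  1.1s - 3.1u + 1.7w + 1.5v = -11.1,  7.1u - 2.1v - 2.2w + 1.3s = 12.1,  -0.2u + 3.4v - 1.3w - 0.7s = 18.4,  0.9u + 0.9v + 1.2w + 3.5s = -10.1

Row-reduce the augmented matrix:
R1 ← R1 / (33/10).
R2 ← R2 + 31/10·R1.
R3 ← R3 − 71/10·R1.
R4 ← R4 + 1/5·R1.
R5 ← R5 − 9/10·R1.
R2 ← R2 / (-83/110).
R1 ← R1 + 8/11·R2.
R3 ← R3 − 337/110·R2.
R4 ← R4 − 179/55·R2.
R5 ← R5 − 171/110·R2.
R3 ← R3 / (1029/166).
R1 ← R1 + 181/83·R3.
R2 ← R2 + 280/83·R3.
R4 ← R4 − 8079/830·R3.
R5 ← R5 − 1029/166·R3.
R4 ← R4 / (-54643/10290).
R1 ← R1 − 1000/1029·R4.
R2 ← R2 − 257/147·R4.
R3 ← R3 − 902/1029·R4.
R5 reduces to 0 = 0, so the extra equation is consistent.
Reading off the reduced rows gives u = 3, v = 4, w = -2, s = -4.

u = 3, v = 4, w = -2, s = -4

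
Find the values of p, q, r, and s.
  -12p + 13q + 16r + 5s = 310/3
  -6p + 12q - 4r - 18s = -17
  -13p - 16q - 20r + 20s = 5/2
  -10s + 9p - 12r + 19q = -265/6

Row-reduce the augmented matrix:
R1 ← R1 / (-12).
R2 ← R2 + 6·R1.
R3 ← R3 + 13·R1.
R4 ← R4 − 9·R1.
R2 ← R2 / (11/2).
R1 ← R1 + 13/12·R2.
R3 ← R3 + 361/12·R2.
R4 ← R4 − 115/4·R2.
R3 ← R3 / (-3398/33).
R1 ← R1 + 122/33·R3.
R2 ← R2 + 24/11·R3.
R4 ← R4 − 690/11·R3.
R4 ← R4 / (70485/1699).
R1 ← R1 + 1618/1699·R4.
R2 ← R2 + 2821/1699·R4.
R3 ← R3 − 3219/3398·R4.
Reading off the reduced rows gives p = -5/2, q = 5/3, r = 5/2, s = 7/3.

p = -5/2, q = 5/3, r = 5/2, s = 7/3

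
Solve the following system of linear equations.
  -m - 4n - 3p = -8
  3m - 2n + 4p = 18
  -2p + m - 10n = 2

infinitely many solutions

Row-reduce:
R1 ← R1 / (-1).
R2 ← R2 − 3·R1.
R3 ← R3 − 1·R1.
R2 ← R2 / (-14).
R1 ← R1 − 4·R2.
R3 ← R3 + 14·R2.
Rank is 2 with 3 unknowns, leaving p free.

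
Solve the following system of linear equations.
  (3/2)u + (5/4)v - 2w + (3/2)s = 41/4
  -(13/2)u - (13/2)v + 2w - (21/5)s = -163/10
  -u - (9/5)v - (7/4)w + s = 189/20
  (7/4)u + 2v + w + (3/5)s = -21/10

infinitely many solutions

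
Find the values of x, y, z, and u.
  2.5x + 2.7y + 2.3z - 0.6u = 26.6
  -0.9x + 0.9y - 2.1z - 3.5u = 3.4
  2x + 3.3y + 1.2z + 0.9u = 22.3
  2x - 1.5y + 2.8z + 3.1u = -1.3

x = 2, y = 5, z = 3, u = -2

Row-reduce the augmented matrix:
R1 ← R1 / (5/2).
R2 ← R2 + 9/10·R1.
R3 ← R3 − 2·R1.
R4 ← R4 − 2·R1.
R2 ← R2 / (234/125).
R1 ← R1 − 27/25·R2.
R3 ← R3 − 57/50·R2.
R4 ← R4 + 183/50·R2.
R3 ← R3 / (7/52).
R1 ← R1 − 43/26·R3.
R2 ← R2 + 53/78·R3.
R4 ← R4 + 397/260·R3.
R4 ← R4 / (19759/525).
R1 ← R1 + 8999/210·R4.
R2 ← R2 − 5167/315·R4.
R3 ← R3 − 5683/210·R4.
Reading off the reduced rows gives x = 2, y = 5, z = 3, u = -2.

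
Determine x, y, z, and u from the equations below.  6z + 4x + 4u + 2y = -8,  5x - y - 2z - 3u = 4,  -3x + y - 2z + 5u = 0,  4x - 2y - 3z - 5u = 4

Row-reduce the augmented matrix:
R1 ← R1 / (4).
R2 ← R2 − 5·R1.
R3 ← R3 + 3·R1.
R4 ← R4 − 4·R1.
R2 ← R2 / (-7/2).
R1 ← R1 − 1/2·R2.
R3 ← R3 − 5/2·R2.
R4 ← R4 + 4·R2.
R3 ← R3 / (-30/7).
R1 ← R1 − 1/7·R3.
R2 ← R2 − 19/7·R3.
R4 ← R4 − 13/7·R3.
R4 ← R4 / (17/15).
R1 ← R1 + 1/15·R4.
R2 ← R2 − 56/15·R4.
R3 ← R3 + 8/15·R4.
Reading off the reduced rows gives x = 0, y = 6, z = -2, u = -2.

x = 0, y = 6, z = -2, u = -2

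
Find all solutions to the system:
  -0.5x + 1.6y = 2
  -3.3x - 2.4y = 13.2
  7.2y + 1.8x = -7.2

x = -4, y = 0

Row-reduce the augmented matrix:
R1 ← R1 / (-1/2).
R2 ← R2 + 33/10·R1.
R3 ← R3 − 9/5·R1.
R2 ← R2 / (-324/25).
R1 ← R1 + 16/5·R2.
R3 ← R3 − 324/25·R2.
R3 reduces to 0 = 0, so the extra equation is consistent.
Reading off the reduced rows gives x = -4, y = 0.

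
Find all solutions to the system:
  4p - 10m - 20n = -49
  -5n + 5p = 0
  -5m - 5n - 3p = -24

no solution

Row-reduce:
R1 ← R1 / (-10).
R3 ← R3 + 5·R1.
R2 ← R2 / (-5).
R1 ← R1 − 2·R2.
R3 ← R3 − 5·R2.
Row 3 reduces to 0 = 1/2, a contradiction. The system is inconsistent.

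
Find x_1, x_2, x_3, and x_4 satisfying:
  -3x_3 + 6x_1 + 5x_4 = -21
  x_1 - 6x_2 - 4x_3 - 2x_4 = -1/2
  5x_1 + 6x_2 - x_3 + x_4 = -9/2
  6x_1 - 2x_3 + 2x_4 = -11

Row-reduce the augmented matrix:
R1 ← R1 / (6).
R2 ← R2 − 1·R1.
R3 ← R3 − 5·R1.
R4 ← R4 − 6·R1.
R2 ← R2 / (-6).
R3 ← R3 − 6·R2.
R3 ← R3 / (-2).
R1 ← R1 + 1/2·R3.
R2 ← R2 − 7/12·R3.
R4 ← R4 − 1·R3.
R4 ← R4 / (-6).
R1 ← R1 − 7/3·R4.
R2 ← R2 + 23/18·R4.
R3 ← R3 − 3·R4.
Reading off the reduced rows gives x_1 = -1/2, x_2 = 1/3, x_3 = 1, x_4 = -3.

x_1 = -1/2, x_2 = 1/3, x_3 = 1, x_4 = -3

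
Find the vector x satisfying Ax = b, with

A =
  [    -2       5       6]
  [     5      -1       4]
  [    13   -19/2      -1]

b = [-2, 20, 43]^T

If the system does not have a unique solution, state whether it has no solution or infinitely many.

Row-reduce:
R1 ← R1 / (-2).
R2 ← R2 − 5·R1.
R3 ← R3 − 13·R1.
R2 ← R2 / (23/2).
R1 ← R1 + 5/2·R2.
R3 ← R3 − 23·R2.
Rank is 2 with 3 unknowns, leaving x_3 free.

infinitely many solutions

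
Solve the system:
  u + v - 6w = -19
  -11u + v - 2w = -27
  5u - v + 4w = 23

Row-reduce:
R2 ← R2 + 11·R1.
R3 ← R3 − 5·R1.
R2 ← R2 / (12).
R1 ← R1 − 1·R2.
R3 ← R3 + 6·R2.
Rank is 2 with 3 unknowns, leaving w free.

infinitely many solutions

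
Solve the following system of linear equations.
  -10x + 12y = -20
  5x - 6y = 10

infinitely many solutions

Row-reduce:
R1 ← R1 / (-10).
R2 ← R2 − 5·R1.
Rank is 1 with 2 unknowns, leaving y free.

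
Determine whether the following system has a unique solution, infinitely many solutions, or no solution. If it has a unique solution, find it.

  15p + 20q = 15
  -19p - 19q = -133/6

p = 5/3, q = -1/2

Row-reduce the augmented matrix:
R1 ← R1 / (15).
R2 ← R2 + 19·R1.
R2 ← R2 / (19/3).
R1 ← R1 − 4/3·R2.
Reading off the reduced rows gives p = 5/3, q = -1/2.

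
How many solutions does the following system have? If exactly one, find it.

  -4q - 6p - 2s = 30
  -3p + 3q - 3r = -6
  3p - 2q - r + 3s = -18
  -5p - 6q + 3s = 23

p = -4, q = -1, r = 5, s = -1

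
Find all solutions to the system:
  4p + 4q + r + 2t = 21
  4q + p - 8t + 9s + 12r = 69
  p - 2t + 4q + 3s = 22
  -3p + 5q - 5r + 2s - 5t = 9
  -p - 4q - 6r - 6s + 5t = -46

no solution

Row-reduce:
R1 ← R1 / (4).
R2 ← R2 − 1·R1.
R3 ← R3 − 1·R1.
R4 ← R4 + 3·R1.
R5 ← R5 + 1·R1.
R2 ← R2 / (3).
R1 ← R1 − 1·R2.
R3 ← R3 − 3·R2.
R4 ← R4 − 8·R2.
R5 ← R5 + 3·R2.
R3 ← R3 / (-12).
R1 ← R1 + 11/3·R3.
R2 ← R2 − 47/12·R3.
R4 ← R4 + 427/12·R3.
R5 ← R5 − 6·R3.
R4 ← R4 / (-101/24).
R1 ← R1 + 7/6·R4.
R2 ← R2 − 25/24·R4.
R3 ← R3 − 1/2·R4.
Row 5 reduces to 0 = -1/2, a contradiction. The system is inconsistent.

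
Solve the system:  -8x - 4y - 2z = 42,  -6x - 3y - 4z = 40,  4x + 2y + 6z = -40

Row-reduce:
R1 ← R1 / (-8).
R2 ← R2 + 6·R1.
R3 ← R3 − 4·R1.
R2 ← R2 / (-5/2).
R1 ← R1 − 1/4·R2.
R3 ← R3 − 5·R2.
Row 3 reduces to 0 = -2, a contradiction. The system is inconsistent.

no solution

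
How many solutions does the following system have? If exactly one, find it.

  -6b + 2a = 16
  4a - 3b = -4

a = -4, b = -4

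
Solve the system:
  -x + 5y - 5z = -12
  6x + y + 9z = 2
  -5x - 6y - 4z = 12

no solution

Row-reduce:
R1 ← R1 / (-1).
R2 ← R2 − 6·R1.
R3 ← R3 + 5·R1.
R2 ← R2 / (31).
R1 ← R1 + 5·R2.
R3 ← R3 + 31·R2.
Row 3 reduces to 0 = 2, a contradiction. The system is inconsistent.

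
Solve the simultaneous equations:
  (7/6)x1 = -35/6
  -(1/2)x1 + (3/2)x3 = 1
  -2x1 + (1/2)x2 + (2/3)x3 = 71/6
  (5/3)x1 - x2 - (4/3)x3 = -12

Row-reduce the augmented matrix:
R1 ← R1 / (7/6).
R2 ← R2 + 1/2·R1.
R3 ← R3 + 2·R1.
R4 ← R4 − 5/3·R1.
Swap R2 and R3.
R2 ← R2 / (1/2).
R4 ← R4 + 1·R2.
R3 ← R3 / (3/2).
R2 ← R2 − 4/3·R3.
R4 reduces to 0 = 0, so the extra equation is consistent.
Reading off the reduced rows gives x1 = -5, x2 = 5, x3 = -1.

x1 = -5, x2 = 5, x3 = -1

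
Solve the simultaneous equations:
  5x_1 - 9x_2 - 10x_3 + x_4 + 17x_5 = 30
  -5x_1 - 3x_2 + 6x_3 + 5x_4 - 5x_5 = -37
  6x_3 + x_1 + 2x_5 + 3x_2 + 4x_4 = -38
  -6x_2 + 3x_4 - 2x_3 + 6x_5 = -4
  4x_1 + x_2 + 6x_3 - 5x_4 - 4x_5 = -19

no solution

Row-reduce:
R1 ← R1 / (5).
R2 ← R2 + 5·R1.
R3 ← R3 − 1·R1.
R5 ← R5 − 4·R1.
R2 ← R2 / (-12).
R1 ← R1 + 9/5·R2.
R3 ← R3 − 24/5·R2.
R4 ← R4 + 6·R2.
R5 ← R5 − 41/5·R2.
R3 ← R3 / (32/5).
R1 ← R1 + 7/5·R3.
R2 ← R2 − 1/3·R3.
R5 ← R5 − 169/15·R3.
Swap R4 and R5.
R4 ← R4 / (-1211/96).
R1 ← R1 − 21/32·R4.
R2 ← R2 + 79/96·R4.
R3 ← R3 − 31/32·R4.
Row 5 reduces to 0 = -1/2, a contradiction. The system is inconsistent.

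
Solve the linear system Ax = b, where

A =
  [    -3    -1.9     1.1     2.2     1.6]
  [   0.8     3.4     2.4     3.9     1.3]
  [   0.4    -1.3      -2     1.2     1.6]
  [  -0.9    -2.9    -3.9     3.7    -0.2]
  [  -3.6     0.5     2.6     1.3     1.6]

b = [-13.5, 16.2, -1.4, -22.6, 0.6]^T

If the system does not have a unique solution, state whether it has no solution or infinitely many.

x_1 = 1, x_2 = 6, x_3 = -1, x_4 = -2, x_5 = 4

Row-reduce the augmented matrix:
R1 ← R1 / (-3).
R2 ← R2 − 4/5·R1.
R3 ← R3 − 2/5·R1.
R4 ← R4 + 9/10·R1.
R5 ← R5 + 18/5·R1.
R2 ← R2 / (217/75).
R1 ← R1 − 19/30·R2.
R3 ← R3 + 233/150·R2.
R4 ← R4 + 233/100·R2.
R5 ← R5 − 139/50·R2.
R3 ← R3 / (-442/1085).
R1 ← R1 + 415/434·R3.
R2 ← R2 − 202/217·R3.
R4 ← R4 + 1789/868·R3.
R5 ← R5 + 1419/1085·R3.
R4 ← R4 / (-462827/35360).
R1 ← R1 + 38453/3536·R4.
R2 ← R2 − 9253/884·R4.
R3 ← R3 + 16935/1768·R4.
R5 ← R5 + 32139/1768·R4.
R5 ← R5 / (6934707/925654).
R1 ← R1 − 1659239/462827·R5.
R2 ← R2 + 1694168/462827·R5.
R3 ← R3 − 1341868/462827·R5.
R4 ← R4 − 465121/462827·R5.
Reading off the reduced rows gives x_1 = 1, x_2 = 6, x_3 = -1, x_4 = -2, x_5 = 4.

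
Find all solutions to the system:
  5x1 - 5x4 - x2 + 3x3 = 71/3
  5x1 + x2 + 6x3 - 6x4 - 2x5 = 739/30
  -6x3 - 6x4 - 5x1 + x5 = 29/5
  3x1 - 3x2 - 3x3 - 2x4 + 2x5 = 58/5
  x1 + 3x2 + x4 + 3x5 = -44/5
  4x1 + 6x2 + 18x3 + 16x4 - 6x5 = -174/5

x1 = 1/2, x2 = -8/3, x3 = 3/2, x4 = -14/5, x5 = 1/2

Row-reduce the augmented matrix:
R1 ← R1 / (5).
R2 ← R2 − 5·R1.
R3 ← R3 + 5·R1.
R4 ← R4 − 3·R1.
R5 ← R5 − 1·R1.
R6 ← R6 − 4·R1.
R2 ← R2 / (2).
R1 ← R1 + 1/5·R2.
R3 ← R3 + 1·R2.
R4 ← R4 + 12/5·R2.
R5 ← R5 − 16/5·R2.
R6 ← R6 − 34/5·R2.
R3 ← R3 / (-3/2).
R1 ← R1 − 9/10·R3.
R2 ← R2 − 3/2·R3.
R4 ← R4 + 6/5·R3.
R5 ← R5 + 27/5·R3.
R6 ← R6 − 27/5·R3.
R4 ← R4 / (9).
R1 ← R1 + 8·R4.
R2 ← R2 + 12·R4.
R3 ← R3 − 23/3·R4.
R5 ← R5 − 45·R4.
R6 ← R6 + 18·R4.
R5 ← R5 / (41/5).
R1 ← R1 + 5/9·R5.
R2 ← R2 + 23/15·R5.
R3 ← R3 − 46/135·R5.
R4 ← R4 + 2/45·R5.
R6 reduces to 0 = 0, so the extra equation is consistent.
Reading off the reduced rows gives x1 = 1/2, x2 = -8/3, x3 = 3/2, x4 = -14/5, x5 = 1/2.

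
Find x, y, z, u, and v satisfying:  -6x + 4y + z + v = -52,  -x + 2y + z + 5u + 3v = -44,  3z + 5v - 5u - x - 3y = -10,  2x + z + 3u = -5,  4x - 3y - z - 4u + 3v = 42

x = 6, y = -2, z = -5, u = -4, v = -3

Row-reduce the augmented matrix:
R1 ← R1 / (-6).
R2 ← R2 + 1·R1.
R3 ← R3 + 1·R1.
R4 ← R4 − 2·R1.
R5 ← R5 − 4·R1.
R2 ← R2 / (4/3).
R1 ← R1 + 2/3·R2.
R3 ← R3 + 11/3·R2.
R4 ← R4 − 4/3·R2.
R5 ← R5 + 1/3·R2.
R3 ← R3 / (41/8).
R1 ← R1 − 1/4·R3.
R2 ← R2 − 5/8·R3.
R4 ← R4 − 1/2·R3.
R5 ← R5 + 1/8·R3.
R4 ← R4 / (-117/41).
R1 ← R1 − 85/41·R4.
R2 ← R2 − 110/41·R4.
R3 ← R3 − 70/41·R4.
R5 ← R5 + 104/41·R4.
R5 ← R5 / (8).
R1 ← R1 + 27/13·R5.
R2 ← R2 + 38/13·R5.
R3 ← R3 − 3/13·R5.
R4 ← R4 − 17/13·R5.
Reading off the reduced rows gives x = 6, y = -2, z = -5, u = -4, v = -3.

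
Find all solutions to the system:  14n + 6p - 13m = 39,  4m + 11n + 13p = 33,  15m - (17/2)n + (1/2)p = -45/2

infinitely many solutions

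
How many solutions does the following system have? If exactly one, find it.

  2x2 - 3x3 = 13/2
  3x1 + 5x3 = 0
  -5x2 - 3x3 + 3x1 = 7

Row-reduce the augmented matrix:
Swap R1 and R2.
R1 ← R1 / (3).
R3 ← R3 − 3·R1.
R2 ← R2 / (2).
R3 ← R3 + 5·R2.
R3 ← R3 / (-31/2).
R1 ← R1 − 5/3·R3.
R2 ← R2 + 3/2·R3.
Reading off the reduced rows gives x1 = 5/2, x2 = 1, x3 = -3/2.

x1 = 5/2, x2 = 1, x3 = -3/2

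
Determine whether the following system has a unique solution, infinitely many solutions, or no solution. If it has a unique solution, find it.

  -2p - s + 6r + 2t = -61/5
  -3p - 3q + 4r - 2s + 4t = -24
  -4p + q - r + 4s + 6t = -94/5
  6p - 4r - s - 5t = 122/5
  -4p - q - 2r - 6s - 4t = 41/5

p = 7/5, q = 3, r = -1, s = -1, t = -11/5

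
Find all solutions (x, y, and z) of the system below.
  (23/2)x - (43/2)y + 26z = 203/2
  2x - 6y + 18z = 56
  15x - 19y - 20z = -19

no solution

Row-reduce:
R1 ← R1 / (23/2).
R2 ← R2 − 2·R1.
R3 ← R3 − 15·R1.
R2 ← R2 / (-52/23).
R1 ← R1 + 43/23·R2.
R3 ← R3 − 208/23·R2.
Row 3 reduces to 0 = 2, a contradiction. The system is inconsistent.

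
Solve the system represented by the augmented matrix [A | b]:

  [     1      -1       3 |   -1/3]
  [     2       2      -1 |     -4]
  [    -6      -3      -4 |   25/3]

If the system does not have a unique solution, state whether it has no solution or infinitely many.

x_1 = -2, x_2 = 1/3, x_3 = 2/3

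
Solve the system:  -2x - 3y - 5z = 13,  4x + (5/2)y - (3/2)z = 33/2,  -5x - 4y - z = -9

no solution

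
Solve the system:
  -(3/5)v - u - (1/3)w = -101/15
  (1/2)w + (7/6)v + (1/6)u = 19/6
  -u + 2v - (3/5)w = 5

u = 6, v = 4, w = -5

Row-reduce the augmented matrix:
R1 ← R1 / (-1).
R2 ← R2 − 1/6·R1.
R3 ← R3 + 1·R1.
R2 ← R2 / (16/15).
R1 ← R1 − 3/5·R2.
R3 ← R3 − 13/5·R2.
R3 ← R3 / (-27/20).
R1 ← R1 − 1/12·R3.
R2 ← R2 − 5/12·R3.
Reading off the reduced rows gives u = 6, v = 4, w = -5.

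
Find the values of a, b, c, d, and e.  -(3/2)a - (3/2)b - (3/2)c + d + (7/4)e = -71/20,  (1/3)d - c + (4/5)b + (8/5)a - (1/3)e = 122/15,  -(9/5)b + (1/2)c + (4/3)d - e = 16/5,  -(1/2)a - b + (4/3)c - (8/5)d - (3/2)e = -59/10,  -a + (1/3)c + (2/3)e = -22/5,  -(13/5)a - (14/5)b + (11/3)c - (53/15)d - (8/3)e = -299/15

Row-reduce the augmented matrix:
R1 ← R1 / (-3/2).
R2 ← R2 − 8/5·R1.
R4 ← R4 + 1/2·R1.
R5 ← R5 + 1·R1.
R6 ← R6 + 13/5·R1.
R2 ← R2 / (-4/5).
R1 ← R1 − 1·R2.
R3 ← R3 + 9/5·R2.
R4 ← R4 + 1/2·R2.
R5 ← R5 − 1·R2.
R6 ← R6 + 1/5·R2.
R3 ← R3 / (127/20).
R1 ← R1 + 9/4·R3.
R2 ← R2 − 13/4·R3.
R4 ← R4 − 83/24·R3.
R5 ← R5 + 23/12·R3.
R6 ← R6 − 83/12·R3.
R4 ← R4 / (-41581/22860).
R1 ← R1 − 335/762·R4.
R2 ← R2 + 625/762·R4.
R3 ← R3 + 109/381·R4.
R5 ← R5 − 1223/2286·R4.
R6 ← R6 + 41581/11430·R4.
R5 ← R5 / (-13511/124743).
R1 ← R1 + 40590/41581·R5.
R2 ← R2 − 159575/249486·R5.
R3 ← R3 + 25097/41581·R5.
R4 ← R4 − 14130/41581·R5.
R6 reduces to 0 = 0, so the extra equation is consistent.
Reading off the reduced rows gives a = 2, b = 4/3, c = -2, d = 3, e = -13/5.

a = 2, b = 4/3, c = -2, d = 3, e = -13/5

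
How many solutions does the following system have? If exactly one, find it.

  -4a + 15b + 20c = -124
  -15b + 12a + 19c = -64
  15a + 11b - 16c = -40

a = -4, b = -4, c = -4

Row-reduce the augmented matrix:
R1 ← R1 / (-4).
R2 ← R2 − 12·R1.
R3 ← R3 − 15·R1.
R2 ← R2 / (30).
R1 ← R1 + 15/4·R2.
R3 ← R3 − 269/4·R2.
R3 ← R3 / (-14171/120).
R1 ← R1 − 39/8·R3.
R2 ← R2 − 79/30·R3.
Reading off the reduced rows gives a = -4, b = -4, c = -4.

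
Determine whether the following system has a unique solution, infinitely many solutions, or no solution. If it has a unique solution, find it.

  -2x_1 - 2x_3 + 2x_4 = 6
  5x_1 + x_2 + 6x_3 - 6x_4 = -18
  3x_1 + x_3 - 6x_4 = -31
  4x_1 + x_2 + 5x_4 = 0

x_1 = -4, x_2 = -4, x_3 = 5, x_4 = 4

Row-reduce the augmented matrix:
R1 ← R1 / (-2).
R2 ← R2 − 5·R1.
R3 ← R3 − 3·R1.
R4 ← R4 − 4·R1.
R4 ← R4 − 1·R2.
R3 ← R3 / (-2).
R1 ← R1 − 1·R3.
R2 ← R2 − 1·R3.
R4 ← R4 + 5·R3.
R4 ← R4 / (35/2).
R1 ← R1 + 5/2·R4.
R2 ← R2 + 5/2·R4.
R3 ← R3 − 3/2·R4.
Reading off the reduced rows gives x_1 = -4, x_2 = -4, x_3 = 5, x_4 = 4.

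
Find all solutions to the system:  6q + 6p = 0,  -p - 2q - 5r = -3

Row-reduce:
R1 ← R1 / (6).
R2 ← R2 + 1·R1.
R2 ← R2 / (-1).
R1 ← R1 − 1·R2.
Rank is 2 with 3 unknowns, leaving r free.

infinitely many solutions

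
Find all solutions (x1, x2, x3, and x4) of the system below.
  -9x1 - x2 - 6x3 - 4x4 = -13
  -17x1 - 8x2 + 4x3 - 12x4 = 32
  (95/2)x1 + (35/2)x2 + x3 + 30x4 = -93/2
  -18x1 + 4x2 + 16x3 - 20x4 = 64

Row-reduce:
R1 ← R1 / (-9).
R2 ← R2 + 17·R1.
R3 ← R3 − 95/2·R1.
R4 ← R4 + 18·R1.
R2 ← R2 / (-55/9).
R1 ← R1 − 1/9·R2.
R3 ← R3 − 110/9·R2.
R4 ← R4 − 6·R2.
Swap R3 and R4.
R3 ← R3 / (2368/55).
R1 ← R1 − 52/55·R3.
R2 ← R2 + 138/55·R3.
Row 4 reduces to 0 = -2, a contradiction. The system is inconsistent.

no solution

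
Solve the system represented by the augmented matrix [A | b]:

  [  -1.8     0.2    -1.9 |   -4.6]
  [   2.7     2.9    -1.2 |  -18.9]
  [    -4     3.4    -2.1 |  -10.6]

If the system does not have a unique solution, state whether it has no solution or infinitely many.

Row-reduce the augmented matrix:
R1 ← R1 / (-9/5).
R2 ← R2 − 27/10·R1.
R3 ← R3 + 4·R1.
R2 ← R2 / (16/5).
R1 ← R1 + 1/9·R2.
R3 ← R3 − 133/45·R2.
R3 ← R3 / (3377/576).
R1 ← R1 − 527/576·R3.
R2 ← R2 + 81/64·R3.
Reading off the reduced rows gives x_1 = -2, x_2 = -3, x_3 = 4.

x_1 = -2, x_2 = -3, x_3 = 4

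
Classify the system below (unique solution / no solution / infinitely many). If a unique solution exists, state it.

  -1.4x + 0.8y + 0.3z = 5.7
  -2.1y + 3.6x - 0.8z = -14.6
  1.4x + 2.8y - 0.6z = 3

x = -4, y = 2, z = -5

Row-reduce the augmented matrix:
R1 ← R1 / (-7/5).
R2 ← R2 − 18/5·R1.
R3 ← R3 − 7/5·R1.
R2 ← R2 / (-3/70).
R1 ← R1 + 4/7·R2.
R3 ← R3 − 18/5·R2.
R3 ← R3 / (-27/10).
R1 ← R1 − 1/6·R3.
R2 ← R2 − 2/3·R3.
Reading off the reduced rows gives x = -4, y = 2, z = -5.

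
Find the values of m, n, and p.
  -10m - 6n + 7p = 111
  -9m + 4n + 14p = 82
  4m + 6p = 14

Row-reduce the augmented matrix:
R1 ← R1 / (-10).
R2 ← R2 + 9·R1.
R3 ← R3 − 4·R1.
R2 ← R2 / (47/5).
R1 ← R1 − 3/5·R2.
R3 ← R3 + 12/5·R2.
R3 ← R3 / (506/47).
R1 ← R1 + 56/47·R3.
R2 ← R2 − 77/94·R3.
Reading off the reduced rows gives m = -4, n = -6, p = 5.

m = -4, n = -6, p = 5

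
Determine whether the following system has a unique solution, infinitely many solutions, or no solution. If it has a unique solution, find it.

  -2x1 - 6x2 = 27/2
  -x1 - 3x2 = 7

no solution

Row-reduce:
R1 ← R1 / (-2).
R2 ← R2 + 1·R1.
Row 2 reduces to 0 = 1/4, a contradiction. The system is inconsistent.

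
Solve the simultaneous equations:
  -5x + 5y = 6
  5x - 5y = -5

no solution

Row-reduce:
R1 ← R1 / (-5).
R2 ← R2 − 5·R1.
Row 2 reduces to 0 = 1, a contradiction. The system is inconsistent.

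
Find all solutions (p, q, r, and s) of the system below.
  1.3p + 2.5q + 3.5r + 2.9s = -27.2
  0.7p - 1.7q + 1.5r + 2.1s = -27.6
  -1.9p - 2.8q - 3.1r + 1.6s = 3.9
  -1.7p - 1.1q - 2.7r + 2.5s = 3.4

p = -4, q = 4, r = -5, s = -5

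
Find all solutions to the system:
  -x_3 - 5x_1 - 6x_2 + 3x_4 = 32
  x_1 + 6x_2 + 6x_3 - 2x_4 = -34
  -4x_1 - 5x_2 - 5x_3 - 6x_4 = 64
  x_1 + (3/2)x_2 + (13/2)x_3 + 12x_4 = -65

Row-reduce:
R1 ← R1 / (-5).
R2 ← R2 − 1·R1.
R3 ← R3 + 4·R1.
R4 ← R4 − 1·R1.
R2 ← R2 / (24/5).
R1 ← R1 − 6/5·R2.
R3 ← R3 + 1/5·R2.
R4 ← R4 − 3/10·R2.
R3 ← R3 / (-95/24).
R1 ← R1 + 5/4·R3.
R2 ← R2 − 29/24·R3.
R4 ← R4 − 95/16·R3.
Row 4 reduces to 0 = -1, a contradiction. The system is inconsistent.

no solution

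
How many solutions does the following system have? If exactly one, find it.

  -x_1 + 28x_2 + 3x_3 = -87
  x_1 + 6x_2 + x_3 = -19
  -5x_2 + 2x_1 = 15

Row-reduce:
R1 ← R1 / (-1).
R2 ← R2 − 1·R1.
R3 ← R3 − 2·R1.
R2 ← R2 / (34).
R1 ← R1 + 28·R2.
R3 ← R3 − 51·R2.
Rank is 2 with 3 unknowns, leaving x_3 free.

infinitely many solutions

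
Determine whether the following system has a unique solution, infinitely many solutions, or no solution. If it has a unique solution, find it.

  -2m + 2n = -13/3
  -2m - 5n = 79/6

Row-reduce the augmented matrix:
R1 ← R1 / (-2).
R2 ← R2 + 2·R1.
R2 ← R2 / (-7).
R1 ← R1 + 1·R2.
Reading off the reduced rows gives m = -1/3, n = -5/2.

m = -1/3, n = -5/2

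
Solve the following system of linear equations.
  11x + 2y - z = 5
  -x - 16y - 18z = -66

infinitely many solutions

Row-reduce:
R1 ← R1 / (11).
R2 ← R2 + 1·R1.
R2 ← R2 / (-174/11).
R1 ← R1 − 2/11·R2.
Rank is 2 with 3 unknowns, leaving z free.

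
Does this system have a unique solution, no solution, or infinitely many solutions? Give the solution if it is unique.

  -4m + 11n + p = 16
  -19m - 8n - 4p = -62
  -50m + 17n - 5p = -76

Row-reduce:
R1 ← R1 / (-4).
R2 ← R2 + 19·R1.
R3 ← R3 + 50·R1.
R2 ← R2 / (-241/4).
R1 ← R1 + 11/4·R2.
R3 ← R3 + 241/2·R2.
Rank is 2 with 3 unknowns, leaving p free.

infinitely many solutions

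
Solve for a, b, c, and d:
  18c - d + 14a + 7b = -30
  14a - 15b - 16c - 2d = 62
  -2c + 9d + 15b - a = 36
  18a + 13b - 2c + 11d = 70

Row-reduce the augmented matrix:
R1 ← R1 / (14).
R2 ← R2 − 14·R1.
R3 ← R3 + 1·R1.
R4 ← R4 − 18·R1.
R2 ← R2 / (-22).
R1 ← R1 − 1/2·R2.
R3 ← R3 − 31/2·R2.
R4 ← R4 − 4·R2.
R3 ← R3 / (-3799/154).
R1 ← R1 − 79/154·R3.
R2 ← R2 − 17/11·R3.
R4 ← R4 + 2412/77·R3.
R4 ← R4 / (6310/3799).
R1 ← R1 − 292/3799·R4.
R2 ← R2 − 2130/3799·R4.
R3 ← R3 + 2533/7598·R4.
Reading off the reduced rows gives a = 2, b = 2, c = -4, d = 0.

a = 2, b = 2, c = -4, d = 0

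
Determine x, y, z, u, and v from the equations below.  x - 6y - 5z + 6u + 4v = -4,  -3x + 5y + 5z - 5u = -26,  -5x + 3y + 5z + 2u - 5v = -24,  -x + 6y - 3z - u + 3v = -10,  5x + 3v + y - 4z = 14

x = 2, y = -2, z = -6, u = -4, v = -6

Row-reduce the augmented matrix:
R2 ← R2 + 3·R1.
R3 ← R3 + 5·R1.
R4 ← R4 + 1·R1.
R5 ← R5 − 5·R1.
R2 ← R2 / (-13).
R1 ← R1 + 6·R2.
R3 ← R3 + 27·R2.
R5 ← R5 − 31·R2.
R3 ← R3 / (10/13).
R1 ← R1 + 5/13·R3.
R2 ← R2 − 10/13·R3.
R4 ← R4 + 8·R3.
R5 ← R5 + 37/13·R3.
R4 ← R4 / (57).
R1 ← R1 − 5/2·R4.
R2 ← R2 + 6·R4.
R3 ← R3 − 13/2·R4.
R5 ← R5 − 39/2·R4.
R5 ← R5 / (742/95).
R1 ← R1 + 130/57·R5.
R2 ← R2 + 107/95·R5.
R3 ← R3 + 110/57·R5.
R4 ← R4 + 481/285·R5.
Reading off the reduced rows gives x = 2, y = -2, z = -6, u = -4, v = -6.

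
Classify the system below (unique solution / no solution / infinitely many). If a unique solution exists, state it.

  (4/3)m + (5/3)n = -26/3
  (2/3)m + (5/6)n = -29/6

Row-reduce:
R1 ← R1 / (4/3).
R2 ← R2 − 2/3·R1.
Row 2 reduces to 0 = -1/2, a contradiction. The system is inconsistent.

no solution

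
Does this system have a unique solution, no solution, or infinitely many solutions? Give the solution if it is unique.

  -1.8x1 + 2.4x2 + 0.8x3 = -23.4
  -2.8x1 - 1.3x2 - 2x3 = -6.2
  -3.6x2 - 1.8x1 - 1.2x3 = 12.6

Row-reduce the augmented matrix:
R1 ← R1 / (-9/5).
R2 ← R2 + 14/5·R1.
R3 ← R3 + 9/5·R1.
R2 ← R2 / (-151/30).
R1 ← R1 + 4/3·R2.
R3 ← R3 + 6·R2.
R3 ← R3 / (282/151).
R1 ← R1 − 188/453·R3.
R2 ← R2 − 292/453·R3.
Reading off the reduced rows gives x1 = 5, x2 = -6, x3 = 0.

x1 = 5, x2 = -6, x3 = 0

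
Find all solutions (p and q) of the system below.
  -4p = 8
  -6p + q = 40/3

p = -2, q = 4/3

Row-reduce the augmented matrix:
R1 ← R1 / (-4).
R2 ← R2 + 6·R1.
Reading off the reduced rows gives p = -2, q = 4/3.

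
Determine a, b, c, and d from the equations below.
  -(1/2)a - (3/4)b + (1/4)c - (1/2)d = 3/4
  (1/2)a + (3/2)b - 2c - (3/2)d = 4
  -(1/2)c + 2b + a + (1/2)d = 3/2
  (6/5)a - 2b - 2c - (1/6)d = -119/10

a = -2, b = 3, c = 2, d = -3

Row-reduce the augmented matrix:
R1 ← R1 / (-1/2).
R2 ← R2 − 1/2·R1.
R3 ← R3 − 1·R1.
R4 ← R4 − 6/5·R1.
R2 ← R2 / (3/4).
R1 ← R1 − 3/2·R2.
R3 ← R3 − 1/2·R2.
R4 ← R4 + 19/5·R2.
R3 ← R3 / (7/6).
R1 ← R1 − 3·R3.
R2 ← R2 + 7/3·R3.
R4 ← R4 + 154/15·R3.
R4 ← R4 / (-25/6).
R1 ← R1 − 20/7·R4.
R2 ← R2 + 1·R4.
R3 ← R3 − 5/7·R4.
Reading off the reduced rows gives a = -2, b = 3, c = 2, d = -3.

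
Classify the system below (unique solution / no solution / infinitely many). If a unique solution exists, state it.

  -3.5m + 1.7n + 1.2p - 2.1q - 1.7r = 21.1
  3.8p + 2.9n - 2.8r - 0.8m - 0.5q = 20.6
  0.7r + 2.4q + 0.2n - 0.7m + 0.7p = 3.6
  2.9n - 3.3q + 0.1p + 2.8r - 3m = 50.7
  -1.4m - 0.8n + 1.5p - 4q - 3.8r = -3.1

m = -3, n = 5, p = 5, q = -3, r = 6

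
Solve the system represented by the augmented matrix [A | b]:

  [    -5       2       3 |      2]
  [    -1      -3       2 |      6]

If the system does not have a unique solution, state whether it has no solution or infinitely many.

infinitely many solutions

Row-reduce:
R1 ← R1 / (-5).
R2 ← R2 + 1·R1.
R2 ← R2 / (-17/5).
R1 ← R1 + 2/5·R2.
Rank is 2 with 3 unknowns, leaving x_3 free.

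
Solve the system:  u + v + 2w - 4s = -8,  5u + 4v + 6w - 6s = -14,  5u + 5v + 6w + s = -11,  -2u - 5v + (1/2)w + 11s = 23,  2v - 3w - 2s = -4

Row-reduce:
R2 ← R2 − 5·R1.
R3 ← R3 − 5·R1.
R4 ← R4 + 2·R1.
R2 ← R2 / (-1).
R1 ← R1 − 1·R2.
R4 ← R4 + 3·R2.
R5 ← R5 − 2·R2.
R3 ← R3 / (-4).
R1 ← R1 + 2·R3.
R2 ← R2 − 4·R3.
R4 ← R4 − 33/2·R3.
R5 ← R5 + 11·R3.
R4 ← R4 / (381/8).
R1 ← R1 + 1/2·R4.
R2 ← R2 − 7·R4.
R3 ← R3 + 21/4·R4.
R5 ← R5 + 127/4·R4.
Row 5 reduces to 0 = 2/3, a contradiction. The system is inconsistent.

no solution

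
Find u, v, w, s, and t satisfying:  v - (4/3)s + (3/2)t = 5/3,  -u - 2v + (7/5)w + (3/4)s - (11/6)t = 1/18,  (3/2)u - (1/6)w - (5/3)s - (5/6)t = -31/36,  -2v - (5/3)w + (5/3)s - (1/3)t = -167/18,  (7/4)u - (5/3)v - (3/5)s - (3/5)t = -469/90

u = -2/3, v = 8/3, w = 5/2, s = 0, t = -2/3

Row-reduce the augmented matrix:
Swap R1 and R2.
R1 ← R1 / (-1).
R3 ← R3 − 3/2·R1.
R5 ← R5 − 7/4·R1.
R1 ← R1 − 2·R2.
R3 ← R3 + 3·R2.
R4 ← R4 + 2·R2.
R5 ← R5 + 31/6·R2.
R3 ← R3 / (29/15).
R1 ← R1 + 7/5·R3.
R4 ← R4 + 5/3·R3.
R5 ← R5 − 49/20·R3.
R4 ← R4 / (-3421/696).
R1 ← R1 + 955/696·R4.
R2 ← R2 + 4/3·R4.
R3 ← R3 + 545/232·R4.
R5 ← R5 + 17581/41760·R4.
R5 ← R5 / (169951/68420).
R1 ← R1 + 15065/10263·R5.
R2 ← R2 − 3847/6842·R5.
R3 ← R3 + 4030/3421·R5.
R4 ← R4 + 2406/3421·R5.
Reading off the reduced rows gives u = -2/3, v = 8/3, w = 5/2, s = 0, t = -2/3.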